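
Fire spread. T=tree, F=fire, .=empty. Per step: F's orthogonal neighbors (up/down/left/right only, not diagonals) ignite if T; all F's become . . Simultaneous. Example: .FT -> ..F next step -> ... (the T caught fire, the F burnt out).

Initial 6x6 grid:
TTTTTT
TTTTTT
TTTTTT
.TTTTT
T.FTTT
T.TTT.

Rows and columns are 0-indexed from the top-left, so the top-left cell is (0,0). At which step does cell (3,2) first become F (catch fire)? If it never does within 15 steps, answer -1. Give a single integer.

Step 1: cell (3,2)='F' (+3 fires, +1 burnt)
  -> target ignites at step 1
Step 2: cell (3,2)='.' (+5 fires, +3 burnt)
Step 3: cell (3,2)='.' (+6 fires, +5 burnt)
Step 4: cell (3,2)='.' (+6 fires, +6 burnt)
Step 5: cell (3,2)='.' (+5 fires, +6 burnt)
Step 6: cell (3,2)='.' (+3 fires, +5 burnt)
Step 7: cell (3,2)='.' (+1 fires, +3 burnt)
Step 8: cell (3,2)='.' (+0 fires, +1 burnt)
  fire out at step 8

1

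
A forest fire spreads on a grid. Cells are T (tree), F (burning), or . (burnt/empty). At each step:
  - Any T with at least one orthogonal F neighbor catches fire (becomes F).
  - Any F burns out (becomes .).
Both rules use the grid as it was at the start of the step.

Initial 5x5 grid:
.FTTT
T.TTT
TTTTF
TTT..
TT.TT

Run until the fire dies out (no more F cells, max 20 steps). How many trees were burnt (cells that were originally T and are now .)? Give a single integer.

Answer: 16

Derivation:
Step 1: +3 fires, +2 burnt (F count now 3)
Step 2: +5 fires, +3 burnt (F count now 5)
Step 3: +2 fires, +5 burnt (F count now 2)
Step 4: +2 fires, +2 burnt (F count now 2)
Step 5: +3 fires, +2 burnt (F count now 3)
Step 6: +1 fires, +3 burnt (F count now 1)
Step 7: +0 fires, +1 burnt (F count now 0)
Fire out after step 7
Initially T: 18, now '.': 23
Total burnt (originally-T cells now '.'): 16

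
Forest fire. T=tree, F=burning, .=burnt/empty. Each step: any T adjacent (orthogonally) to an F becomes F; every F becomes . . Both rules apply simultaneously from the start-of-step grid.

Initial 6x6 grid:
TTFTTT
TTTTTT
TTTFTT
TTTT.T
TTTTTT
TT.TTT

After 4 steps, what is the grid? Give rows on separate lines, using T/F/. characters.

Step 1: 7 trees catch fire, 2 burn out
  TF.FTT
  TTFFTT
  TTF.FT
  TTTF.T
  TTTTTT
  TT.TTT
Step 2: 8 trees catch fire, 7 burn out
  F...FT
  TF..FT
  TF...F
  TTF..T
  TTTFTT
  TT.TTT
Step 3: 9 trees catch fire, 8 burn out
  .....F
  F....F
  F.....
  TF...F
  TTF.FT
  TT.FTT
Step 4: 4 trees catch fire, 9 burn out
  ......
  ......
  ......
  F.....
  TF...F
  TT..FT

......
......
......
F.....
TF...F
TT..FT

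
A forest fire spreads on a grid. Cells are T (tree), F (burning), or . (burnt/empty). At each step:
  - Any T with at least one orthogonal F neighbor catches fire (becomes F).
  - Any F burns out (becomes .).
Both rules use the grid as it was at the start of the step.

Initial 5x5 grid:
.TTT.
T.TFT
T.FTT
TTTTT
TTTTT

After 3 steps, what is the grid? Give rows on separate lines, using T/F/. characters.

Step 1: 5 trees catch fire, 2 burn out
  .TTF.
  T.F.F
  T..FT
  TTFTT
  TTTTT
Step 2: 5 trees catch fire, 5 burn out
  .TF..
  T....
  T...F
  TF.FT
  TTFTT
Step 3: 5 trees catch fire, 5 burn out
  .F...
  T....
  T....
  F...F
  TF.FT

.F...
T....
T....
F...F
TF.FT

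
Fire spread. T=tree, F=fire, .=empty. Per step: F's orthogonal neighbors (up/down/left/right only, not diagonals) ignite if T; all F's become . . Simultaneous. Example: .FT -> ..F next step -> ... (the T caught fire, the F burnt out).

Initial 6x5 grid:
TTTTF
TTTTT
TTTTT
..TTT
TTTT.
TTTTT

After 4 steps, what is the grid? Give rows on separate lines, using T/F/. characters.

Step 1: 2 trees catch fire, 1 burn out
  TTTF.
  TTTTF
  TTTTT
  ..TTT
  TTTT.
  TTTTT
Step 2: 3 trees catch fire, 2 burn out
  TTF..
  TTTF.
  TTTTF
  ..TTT
  TTTT.
  TTTTT
Step 3: 4 trees catch fire, 3 burn out
  TF...
  TTF..
  TTTF.
  ..TTF
  TTTT.
  TTTTT
Step 4: 4 trees catch fire, 4 burn out
  F....
  TF...
  TTF..
  ..TF.
  TTTT.
  TTTTT

F....
TF...
TTF..
..TF.
TTTT.
TTTTT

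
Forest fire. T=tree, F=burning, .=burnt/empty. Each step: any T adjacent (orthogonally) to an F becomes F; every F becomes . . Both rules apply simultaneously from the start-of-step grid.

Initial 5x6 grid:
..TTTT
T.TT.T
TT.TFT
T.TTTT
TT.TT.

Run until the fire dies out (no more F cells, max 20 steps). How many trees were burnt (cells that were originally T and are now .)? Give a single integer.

Answer: 15

Derivation:
Step 1: +3 fires, +1 burnt (F count now 3)
Step 2: +5 fires, +3 burnt (F count now 5)
Step 3: +5 fires, +5 burnt (F count now 5)
Step 4: +2 fires, +5 burnt (F count now 2)
Step 5: +0 fires, +2 burnt (F count now 0)
Fire out after step 5
Initially T: 21, now '.': 24
Total burnt (originally-T cells now '.'): 15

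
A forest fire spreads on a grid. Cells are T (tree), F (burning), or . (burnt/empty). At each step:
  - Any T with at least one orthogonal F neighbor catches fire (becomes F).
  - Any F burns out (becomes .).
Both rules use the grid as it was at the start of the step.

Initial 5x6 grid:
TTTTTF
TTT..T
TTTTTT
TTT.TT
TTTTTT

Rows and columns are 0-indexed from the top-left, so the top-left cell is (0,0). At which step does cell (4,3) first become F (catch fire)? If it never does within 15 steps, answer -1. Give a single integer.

Step 1: cell (4,3)='T' (+2 fires, +1 burnt)
Step 2: cell (4,3)='T' (+2 fires, +2 burnt)
Step 3: cell (4,3)='T' (+3 fires, +2 burnt)
Step 4: cell (4,3)='T' (+5 fires, +3 burnt)
Step 5: cell (4,3)='T' (+4 fires, +5 burnt)
Step 6: cell (4,3)='F' (+4 fires, +4 burnt)
  -> target ignites at step 6
Step 7: cell (4,3)='.' (+3 fires, +4 burnt)
Step 8: cell (4,3)='.' (+2 fires, +3 burnt)
Step 9: cell (4,3)='.' (+1 fires, +2 burnt)
Step 10: cell (4,3)='.' (+0 fires, +1 burnt)
  fire out at step 10

6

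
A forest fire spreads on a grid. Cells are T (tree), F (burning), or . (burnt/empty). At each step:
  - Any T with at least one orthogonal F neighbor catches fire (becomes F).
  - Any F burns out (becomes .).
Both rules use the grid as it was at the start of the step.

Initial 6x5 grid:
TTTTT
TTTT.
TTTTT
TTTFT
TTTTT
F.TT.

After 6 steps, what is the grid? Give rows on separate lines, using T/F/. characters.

Step 1: 5 trees catch fire, 2 burn out
  TTTTT
  TTTT.
  TTTFT
  TTF.F
  FTTFT
  ..TT.
Step 2: 9 trees catch fire, 5 burn out
  TTTTT
  TTTF.
  TTF.F
  FF...
  .FF.F
  ..TF.
Step 3: 5 trees catch fire, 9 burn out
  TTTFT
  TTF..
  FF...
  .....
  .....
  ..F..
Step 4: 4 trees catch fire, 5 burn out
  TTF.F
  FF...
  .....
  .....
  .....
  .....
Step 5: 2 trees catch fire, 4 burn out
  FF...
  .....
  .....
  .....
  .....
  .....
Step 6: 0 trees catch fire, 2 burn out
  .....
  .....
  .....
  .....
  .....
  .....

.....
.....
.....
.....
.....
.....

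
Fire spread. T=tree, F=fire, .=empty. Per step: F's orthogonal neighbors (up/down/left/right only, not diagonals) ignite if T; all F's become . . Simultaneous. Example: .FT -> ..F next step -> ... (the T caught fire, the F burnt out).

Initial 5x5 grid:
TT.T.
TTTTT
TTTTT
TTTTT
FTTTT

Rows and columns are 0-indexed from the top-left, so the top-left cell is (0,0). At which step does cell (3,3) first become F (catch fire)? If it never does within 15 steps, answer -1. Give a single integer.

Step 1: cell (3,3)='T' (+2 fires, +1 burnt)
Step 2: cell (3,3)='T' (+3 fires, +2 burnt)
Step 3: cell (3,3)='T' (+4 fires, +3 burnt)
Step 4: cell (3,3)='F' (+5 fires, +4 burnt)
  -> target ignites at step 4
Step 5: cell (3,3)='.' (+4 fires, +5 burnt)
Step 6: cell (3,3)='.' (+2 fires, +4 burnt)
Step 7: cell (3,3)='.' (+2 fires, +2 burnt)
Step 8: cell (3,3)='.' (+0 fires, +2 burnt)
  fire out at step 8

4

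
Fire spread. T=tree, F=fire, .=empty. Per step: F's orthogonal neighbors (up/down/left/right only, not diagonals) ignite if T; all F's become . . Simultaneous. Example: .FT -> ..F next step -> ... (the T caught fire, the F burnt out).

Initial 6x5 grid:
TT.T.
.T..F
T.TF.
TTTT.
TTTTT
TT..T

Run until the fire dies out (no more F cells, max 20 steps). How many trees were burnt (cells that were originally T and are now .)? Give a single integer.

Step 1: +2 fires, +2 burnt (F count now 2)
Step 2: +2 fires, +2 burnt (F count now 2)
Step 3: +3 fires, +2 burnt (F count now 3)
Step 4: +3 fires, +3 burnt (F count now 3)
Step 5: +3 fires, +3 burnt (F count now 3)
Step 6: +1 fires, +3 burnt (F count now 1)
Step 7: +0 fires, +1 burnt (F count now 0)
Fire out after step 7
Initially T: 18, now '.': 26
Total burnt (originally-T cells now '.'): 14

Answer: 14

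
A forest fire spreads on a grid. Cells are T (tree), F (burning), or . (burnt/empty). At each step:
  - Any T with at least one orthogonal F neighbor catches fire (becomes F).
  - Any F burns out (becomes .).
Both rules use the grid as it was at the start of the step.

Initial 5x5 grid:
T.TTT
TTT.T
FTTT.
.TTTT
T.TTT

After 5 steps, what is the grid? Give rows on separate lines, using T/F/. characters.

Step 1: 2 trees catch fire, 1 burn out
  T.TTT
  FTT.T
  .FTT.
  .TTTT
  T.TTT
Step 2: 4 trees catch fire, 2 burn out
  F.TTT
  .FT.T
  ..FT.
  .FTTT
  T.TTT
Step 3: 3 trees catch fire, 4 burn out
  ..TTT
  ..F.T
  ...F.
  ..FTT
  T.TTT
Step 4: 3 trees catch fire, 3 burn out
  ..FTT
  ....T
  .....
  ...FT
  T.FTT
Step 5: 3 trees catch fire, 3 burn out
  ...FT
  ....T
  .....
  ....F
  T..FT

...FT
....T
.....
....F
T..FT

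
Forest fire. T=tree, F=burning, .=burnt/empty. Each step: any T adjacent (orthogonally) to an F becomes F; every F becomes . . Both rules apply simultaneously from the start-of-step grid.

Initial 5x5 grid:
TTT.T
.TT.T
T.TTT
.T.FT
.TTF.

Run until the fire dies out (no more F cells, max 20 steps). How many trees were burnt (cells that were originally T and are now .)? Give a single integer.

Answer: 14

Derivation:
Step 1: +3 fires, +2 burnt (F count now 3)
Step 2: +3 fires, +3 burnt (F count now 3)
Step 3: +3 fires, +3 burnt (F count now 3)
Step 4: +3 fires, +3 burnt (F count now 3)
Step 5: +1 fires, +3 burnt (F count now 1)
Step 6: +1 fires, +1 burnt (F count now 1)
Step 7: +0 fires, +1 burnt (F count now 0)
Fire out after step 7
Initially T: 15, now '.': 24
Total burnt (originally-T cells now '.'): 14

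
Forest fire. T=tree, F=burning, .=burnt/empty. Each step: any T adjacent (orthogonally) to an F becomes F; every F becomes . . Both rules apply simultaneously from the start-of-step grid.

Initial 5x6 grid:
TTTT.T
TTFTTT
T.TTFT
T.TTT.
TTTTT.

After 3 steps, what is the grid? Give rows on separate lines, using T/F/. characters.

Step 1: 8 trees catch fire, 2 burn out
  TTFT.T
  TF.FFT
  T.FF.F
  T.TTF.
  TTTTT.
Step 2: 7 trees catch fire, 8 burn out
  TF.F.T
  F....F
  T.....
  T.FF..
  TTTTF.
Step 3: 5 trees catch fire, 7 burn out
  F....F
  ......
  F.....
  T.....
  TTFF..

F....F
......
F.....
T.....
TTFF..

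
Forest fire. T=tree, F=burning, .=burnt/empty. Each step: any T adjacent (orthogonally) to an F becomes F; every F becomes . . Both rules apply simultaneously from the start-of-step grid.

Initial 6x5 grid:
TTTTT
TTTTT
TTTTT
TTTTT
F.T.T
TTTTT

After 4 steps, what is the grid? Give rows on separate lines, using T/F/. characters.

Step 1: 2 trees catch fire, 1 burn out
  TTTTT
  TTTTT
  TTTTT
  FTTTT
  ..T.T
  FTTTT
Step 2: 3 trees catch fire, 2 burn out
  TTTTT
  TTTTT
  FTTTT
  .FTTT
  ..T.T
  .FTTT
Step 3: 4 trees catch fire, 3 burn out
  TTTTT
  FTTTT
  .FTTT
  ..FTT
  ..T.T
  ..FTT
Step 4: 6 trees catch fire, 4 burn out
  FTTTT
  .FTTT
  ..FTT
  ...FT
  ..F.T
  ...FT

FTTTT
.FTTT
..FTT
...FT
..F.T
...FT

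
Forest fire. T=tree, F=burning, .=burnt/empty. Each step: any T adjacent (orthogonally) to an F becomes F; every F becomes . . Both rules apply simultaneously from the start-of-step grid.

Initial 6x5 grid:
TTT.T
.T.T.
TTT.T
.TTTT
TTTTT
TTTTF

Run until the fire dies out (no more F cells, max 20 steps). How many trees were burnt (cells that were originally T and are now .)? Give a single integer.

Step 1: +2 fires, +1 burnt (F count now 2)
Step 2: +3 fires, +2 burnt (F count now 3)
Step 3: +4 fires, +3 burnt (F count now 4)
Step 4: +3 fires, +4 burnt (F count now 3)
Step 5: +3 fires, +3 burnt (F count now 3)
Step 6: +1 fires, +3 burnt (F count now 1)
Step 7: +2 fires, +1 burnt (F count now 2)
Step 8: +1 fires, +2 burnt (F count now 1)
Step 9: +2 fires, +1 burnt (F count now 2)
Step 10: +0 fires, +2 burnt (F count now 0)
Fire out after step 10
Initially T: 23, now '.': 28
Total burnt (originally-T cells now '.'): 21

Answer: 21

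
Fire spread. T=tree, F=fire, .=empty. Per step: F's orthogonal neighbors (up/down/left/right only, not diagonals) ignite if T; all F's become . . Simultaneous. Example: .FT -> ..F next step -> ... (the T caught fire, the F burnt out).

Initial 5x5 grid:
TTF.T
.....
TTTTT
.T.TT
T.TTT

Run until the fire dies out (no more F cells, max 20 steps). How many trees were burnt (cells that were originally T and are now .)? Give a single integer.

Answer: 2

Derivation:
Step 1: +1 fires, +1 burnt (F count now 1)
Step 2: +1 fires, +1 burnt (F count now 1)
Step 3: +0 fires, +1 burnt (F count now 0)
Fire out after step 3
Initially T: 15, now '.': 12
Total burnt (originally-T cells now '.'): 2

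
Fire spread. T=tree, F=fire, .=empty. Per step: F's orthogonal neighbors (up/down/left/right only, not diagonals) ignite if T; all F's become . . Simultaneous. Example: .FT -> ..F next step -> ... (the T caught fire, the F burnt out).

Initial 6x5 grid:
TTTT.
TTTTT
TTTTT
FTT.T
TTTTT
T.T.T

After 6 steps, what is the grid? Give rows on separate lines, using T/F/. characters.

Step 1: 3 trees catch fire, 1 burn out
  TTTT.
  TTTTT
  FTTTT
  .FT.T
  FTTTT
  T.T.T
Step 2: 5 trees catch fire, 3 burn out
  TTTT.
  FTTTT
  .FTTT
  ..F.T
  .FTTT
  F.T.T
Step 3: 4 trees catch fire, 5 burn out
  FTTT.
  .FTTT
  ..FTT
  ....T
  ..FTT
  ..T.T
Step 4: 5 trees catch fire, 4 burn out
  .FTT.
  ..FTT
  ...FT
  ....T
  ...FT
  ..F.T
Step 5: 4 trees catch fire, 5 burn out
  ..FT.
  ...FT
  ....F
  ....T
  ....F
  ....T
Step 6: 4 trees catch fire, 4 burn out
  ...F.
  ....F
  .....
  ....F
  .....
  ....F

...F.
....F
.....
....F
.....
....F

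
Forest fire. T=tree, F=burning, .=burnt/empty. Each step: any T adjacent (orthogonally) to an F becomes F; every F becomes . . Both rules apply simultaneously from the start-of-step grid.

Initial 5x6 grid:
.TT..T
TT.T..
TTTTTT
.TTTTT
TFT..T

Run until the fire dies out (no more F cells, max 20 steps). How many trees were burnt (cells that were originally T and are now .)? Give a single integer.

Answer: 19

Derivation:
Step 1: +3 fires, +1 burnt (F count now 3)
Step 2: +2 fires, +3 burnt (F count now 2)
Step 3: +4 fires, +2 burnt (F count now 4)
Step 4: +4 fires, +4 burnt (F count now 4)
Step 5: +4 fires, +4 burnt (F count now 4)
Step 6: +2 fires, +4 burnt (F count now 2)
Step 7: +0 fires, +2 burnt (F count now 0)
Fire out after step 7
Initially T: 20, now '.': 29
Total burnt (originally-T cells now '.'): 19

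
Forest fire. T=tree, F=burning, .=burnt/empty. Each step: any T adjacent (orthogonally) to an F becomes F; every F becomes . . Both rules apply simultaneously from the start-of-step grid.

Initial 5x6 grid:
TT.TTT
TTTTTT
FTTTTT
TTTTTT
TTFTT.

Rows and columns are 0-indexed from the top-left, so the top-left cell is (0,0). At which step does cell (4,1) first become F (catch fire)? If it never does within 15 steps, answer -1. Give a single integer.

Step 1: cell (4,1)='F' (+6 fires, +2 burnt)
  -> target ignites at step 1
Step 2: cell (4,1)='.' (+7 fires, +6 burnt)
Step 3: cell (4,1)='.' (+4 fires, +7 burnt)
Step 4: cell (4,1)='.' (+3 fires, +4 burnt)
Step 5: cell (4,1)='.' (+3 fires, +3 burnt)
Step 6: cell (4,1)='.' (+2 fires, +3 burnt)
Step 7: cell (4,1)='.' (+1 fires, +2 burnt)
Step 8: cell (4,1)='.' (+0 fires, +1 burnt)
  fire out at step 8

1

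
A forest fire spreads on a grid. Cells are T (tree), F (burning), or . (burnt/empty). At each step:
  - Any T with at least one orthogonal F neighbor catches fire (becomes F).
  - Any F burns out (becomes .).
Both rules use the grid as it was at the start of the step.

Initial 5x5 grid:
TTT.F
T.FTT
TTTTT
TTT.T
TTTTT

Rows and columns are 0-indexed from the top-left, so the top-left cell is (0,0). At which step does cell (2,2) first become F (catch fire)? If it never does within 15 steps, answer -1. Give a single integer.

Step 1: cell (2,2)='F' (+4 fires, +2 burnt)
  -> target ignites at step 1
Step 2: cell (2,2)='.' (+5 fires, +4 burnt)
Step 3: cell (2,2)='.' (+5 fires, +5 burnt)
Step 4: cell (2,2)='.' (+5 fires, +5 burnt)
Step 5: cell (2,2)='.' (+1 fires, +5 burnt)
Step 6: cell (2,2)='.' (+0 fires, +1 burnt)
  fire out at step 6

1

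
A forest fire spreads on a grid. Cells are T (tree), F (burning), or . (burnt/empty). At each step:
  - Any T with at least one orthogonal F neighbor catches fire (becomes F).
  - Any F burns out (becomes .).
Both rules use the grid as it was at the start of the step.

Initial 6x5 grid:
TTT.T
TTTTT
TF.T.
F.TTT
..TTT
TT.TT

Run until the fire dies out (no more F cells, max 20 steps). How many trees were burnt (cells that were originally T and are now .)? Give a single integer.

Answer: 19

Derivation:
Step 1: +2 fires, +2 burnt (F count now 2)
Step 2: +3 fires, +2 burnt (F count now 3)
Step 3: +3 fires, +3 burnt (F count now 3)
Step 4: +2 fires, +3 burnt (F count now 2)
Step 5: +2 fires, +2 burnt (F count now 2)
Step 6: +3 fires, +2 burnt (F count now 3)
Step 7: +3 fires, +3 burnt (F count now 3)
Step 8: +1 fires, +3 burnt (F count now 1)
Step 9: +0 fires, +1 burnt (F count now 0)
Fire out after step 9
Initially T: 21, now '.': 28
Total burnt (originally-T cells now '.'): 19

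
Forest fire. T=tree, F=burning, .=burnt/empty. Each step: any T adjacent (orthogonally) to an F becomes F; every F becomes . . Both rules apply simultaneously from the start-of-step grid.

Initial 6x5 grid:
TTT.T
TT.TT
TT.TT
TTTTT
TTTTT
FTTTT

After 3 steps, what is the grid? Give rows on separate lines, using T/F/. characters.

Step 1: 2 trees catch fire, 1 burn out
  TTT.T
  TT.TT
  TT.TT
  TTTTT
  FTTTT
  .FTTT
Step 2: 3 trees catch fire, 2 burn out
  TTT.T
  TT.TT
  TT.TT
  FTTTT
  .FTTT
  ..FTT
Step 3: 4 trees catch fire, 3 burn out
  TTT.T
  TT.TT
  FT.TT
  .FTTT
  ..FTT
  ...FT

TTT.T
TT.TT
FT.TT
.FTTT
..FTT
...FT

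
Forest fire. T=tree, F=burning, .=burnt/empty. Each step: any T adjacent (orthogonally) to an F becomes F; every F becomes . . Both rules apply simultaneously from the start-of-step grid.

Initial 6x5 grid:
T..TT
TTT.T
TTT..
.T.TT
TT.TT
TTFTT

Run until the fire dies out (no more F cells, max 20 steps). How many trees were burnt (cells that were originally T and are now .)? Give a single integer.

Answer: 18

Derivation:
Step 1: +2 fires, +1 burnt (F count now 2)
Step 2: +4 fires, +2 burnt (F count now 4)
Step 3: +4 fires, +4 burnt (F count now 4)
Step 4: +2 fires, +4 burnt (F count now 2)
Step 5: +3 fires, +2 burnt (F count now 3)
Step 6: +2 fires, +3 burnt (F count now 2)
Step 7: +1 fires, +2 burnt (F count now 1)
Step 8: +0 fires, +1 burnt (F count now 0)
Fire out after step 8
Initially T: 21, now '.': 27
Total burnt (originally-T cells now '.'): 18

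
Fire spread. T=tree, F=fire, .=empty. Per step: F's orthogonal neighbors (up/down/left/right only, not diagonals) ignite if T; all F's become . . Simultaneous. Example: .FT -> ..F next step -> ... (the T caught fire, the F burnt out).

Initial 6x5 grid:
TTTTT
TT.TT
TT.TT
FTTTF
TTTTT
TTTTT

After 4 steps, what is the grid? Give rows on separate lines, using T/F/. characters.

Step 1: 6 trees catch fire, 2 burn out
  TTTTT
  TT.TT
  FT.TF
  .FTF.
  FTTTF
  TTTTT
Step 2: 9 trees catch fire, 6 burn out
  TTTTT
  FT.TF
  .F.F.
  ..F..
  .FTF.
  FTTTF
Step 3: 7 trees catch fire, 9 burn out
  FTTTF
  .F.F.
  .....
  .....
  ..F..
  .FTF.
Step 4: 3 trees catch fire, 7 burn out
  .FTF.
  .....
  .....
  .....
  .....
  ..F..

.FTF.
.....
.....
.....
.....
..F..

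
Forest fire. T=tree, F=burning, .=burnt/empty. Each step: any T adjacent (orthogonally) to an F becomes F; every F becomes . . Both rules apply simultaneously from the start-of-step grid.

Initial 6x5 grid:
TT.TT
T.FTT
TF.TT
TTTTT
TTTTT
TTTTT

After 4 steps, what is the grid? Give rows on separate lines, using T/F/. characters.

Step 1: 3 trees catch fire, 2 burn out
  TT.TT
  T..FT
  F..TT
  TFTTT
  TTTTT
  TTTTT
Step 2: 7 trees catch fire, 3 burn out
  TT.FT
  F...F
  ...FT
  F.FTT
  TFTTT
  TTTTT
Step 3: 7 trees catch fire, 7 burn out
  FT..F
  .....
  ....F
  ...FT
  F.FTT
  TFTTT
Step 4: 5 trees catch fire, 7 burn out
  .F...
  .....
  .....
  ....F
  ...FT
  F.FTT

.F...
.....
.....
....F
...FT
F.FTT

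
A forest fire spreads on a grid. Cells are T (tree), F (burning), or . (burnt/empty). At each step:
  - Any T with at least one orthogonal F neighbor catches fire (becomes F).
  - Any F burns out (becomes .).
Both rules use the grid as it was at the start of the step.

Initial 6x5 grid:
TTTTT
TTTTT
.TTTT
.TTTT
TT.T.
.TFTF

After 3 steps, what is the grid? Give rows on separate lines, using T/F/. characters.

Step 1: 2 trees catch fire, 2 burn out
  TTTTT
  TTTTT
  .TTTT
  .TTTT
  TT.T.
  .F.F.
Step 2: 2 trees catch fire, 2 burn out
  TTTTT
  TTTTT
  .TTTT
  .TTTT
  TF.F.
  .....
Step 3: 3 trees catch fire, 2 burn out
  TTTTT
  TTTTT
  .TTTT
  .FTFT
  F....
  .....

TTTTT
TTTTT
.TTTT
.FTFT
F....
.....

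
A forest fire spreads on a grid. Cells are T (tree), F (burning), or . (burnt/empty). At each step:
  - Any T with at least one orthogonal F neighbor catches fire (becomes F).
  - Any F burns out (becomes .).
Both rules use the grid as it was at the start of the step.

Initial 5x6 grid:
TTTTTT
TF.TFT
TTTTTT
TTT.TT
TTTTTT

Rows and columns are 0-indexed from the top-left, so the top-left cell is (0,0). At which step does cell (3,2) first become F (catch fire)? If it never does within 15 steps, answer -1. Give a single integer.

Step 1: cell (3,2)='T' (+7 fires, +2 burnt)
Step 2: cell (3,2)='T' (+10 fires, +7 burnt)
Step 3: cell (3,2)='F' (+5 fires, +10 burnt)
  -> target ignites at step 3
Step 4: cell (3,2)='.' (+4 fires, +5 burnt)
Step 5: cell (3,2)='.' (+0 fires, +4 burnt)
  fire out at step 5

3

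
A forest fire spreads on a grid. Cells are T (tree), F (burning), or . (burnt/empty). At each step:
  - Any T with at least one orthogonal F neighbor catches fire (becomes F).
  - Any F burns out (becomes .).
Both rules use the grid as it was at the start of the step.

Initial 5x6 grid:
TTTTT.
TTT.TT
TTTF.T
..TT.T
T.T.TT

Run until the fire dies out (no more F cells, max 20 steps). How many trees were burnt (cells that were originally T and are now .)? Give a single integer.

Answer: 20

Derivation:
Step 1: +2 fires, +1 burnt (F count now 2)
Step 2: +3 fires, +2 burnt (F count now 3)
Step 3: +4 fires, +3 burnt (F count now 4)
Step 4: +3 fires, +4 burnt (F count now 3)
Step 5: +2 fires, +3 burnt (F count now 2)
Step 6: +1 fires, +2 burnt (F count now 1)
Step 7: +1 fires, +1 burnt (F count now 1)
Step 8: +1 fires, +1 burnt (F count now 1)
Step 9: +1 fires, +1 burnt (F count now 1)
Step 10: +1 fires, +1 burnt (F count now 1)
Step 11: +1 fires, +1 burnt (F count now 1)
Step 12: +0 fires, +1 burnt (F count now 0)
Fire out after step 12
Initially T: 21, now '.': 29
Total burnt (originally-T cells now '.'): 20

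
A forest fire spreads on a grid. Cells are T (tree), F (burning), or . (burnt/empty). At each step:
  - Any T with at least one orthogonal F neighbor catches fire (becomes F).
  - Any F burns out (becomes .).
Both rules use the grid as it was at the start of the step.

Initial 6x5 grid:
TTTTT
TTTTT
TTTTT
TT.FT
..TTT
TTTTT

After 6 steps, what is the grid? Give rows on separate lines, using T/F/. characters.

Step 1: 3 trees catch fire, 1 burn out
  TTTTT
  TTTTT
  TTTFT
  TT..F
  ..TFT
  TTTTT
Step 2: 6 trees catch fire, 3 burn out
  TTTTT
  TTTFT
  TTF.F
  TT...
  ..F.F
  TTTFT
Step 3: 6 trees catch fire, 6 burn out
  TTTFT
  TTF.F
  TF...
  TT...
  .....
  TTF.F
Step 4: 6 trees catch fire, 6 burn out
  TTF.F
  TF...
  F....
  TF...
  .....
  TF...
Step 5: 4 trees catch fire, 6 burn out
  TF...
  F....
  .....
  F....
  .....
  F....
Step 6: 1 trees catch fire, 4 burn out
  F....
  .....
  .....
  .....
  .....
  .....

F....
.....
.....
.....
.....
.....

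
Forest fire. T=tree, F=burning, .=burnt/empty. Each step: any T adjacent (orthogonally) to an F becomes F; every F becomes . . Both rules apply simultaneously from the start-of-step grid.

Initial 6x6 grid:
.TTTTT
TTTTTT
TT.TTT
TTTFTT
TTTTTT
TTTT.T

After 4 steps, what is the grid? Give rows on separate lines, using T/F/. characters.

Step 1: 4 trees catch fire, 1 burn out
  .TTTTT
  TTTTTT
  TT.FTT
  TTF.FT
  TTTFTT
  TTTT.T
Step 2: 7 trees catch fire, 4 burn out
  .TTTTT
  TTTFTT
  TT..FT
  TF...F
  TTF.FT
  TTTF.T
Step 3: 9 trees catch fire, 7 burn out
  .TTFTT
  TTF.FT
  TF...F
  F.....
  TF...F
  TTF..T
Step 4: 8 trees catch fire, 9 burn out
  .TF.FT
  TF...F
  F.....
  ......
  F.....
  TF...F

.TF.FT
TF...F
F.....
......
F.....
TF...F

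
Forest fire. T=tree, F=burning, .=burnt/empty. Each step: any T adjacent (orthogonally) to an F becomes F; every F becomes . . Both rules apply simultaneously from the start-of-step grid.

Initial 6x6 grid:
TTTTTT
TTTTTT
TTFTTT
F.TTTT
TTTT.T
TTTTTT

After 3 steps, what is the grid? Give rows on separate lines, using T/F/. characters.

Step 1: 6 trees catch fire, 2 burn out
  TTTTTT
  TTFTTT
  FF.FTT
  ..FTTT
  FTTT.T
  TTTTTT
Step 2: 9 trees catch fire, 6 burn out
  TTFTTT
  FF.FTT
  ....FT
  ...FTT
  .FFT.T
  FTTTTT
Step 3: 9 trees catch fire, 9 burn out
  FF.FTT
  ....FT
  .....F
  ....FT
  ...F.T
  .FFTTT

FF.FTT
....FT
.....F
....FT
...F.T
.FFTTT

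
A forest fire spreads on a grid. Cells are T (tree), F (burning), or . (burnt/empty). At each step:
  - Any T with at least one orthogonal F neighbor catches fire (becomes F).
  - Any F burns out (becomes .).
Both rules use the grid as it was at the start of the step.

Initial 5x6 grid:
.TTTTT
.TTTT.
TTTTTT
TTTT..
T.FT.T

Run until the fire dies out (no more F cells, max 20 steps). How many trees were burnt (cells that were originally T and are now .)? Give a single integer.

Answer: 21

Derivation:
Step 1: +2 fires, +1 burnt (F count now 2)
Step 2: +3 fires, +2 burnt (F count now 3)
Step 3: +4 fires, +3 burnt (F count now 4)
Step 4: +6 fires, +4 burnt (F count now 6)
Step 5: +4 fires, +6 burnt (F count now 4)
Step 6: +1 fires, +4 burnt (F count now 1)
Step 7: +1 fires, +1 burnt (F count now 1)
Step 8: +0 fires, +1 burnt (F count now 0)
Fire out after step 8
Initially T: 22, now '.': 29
Total burnt (originally-T cells now '.'): 21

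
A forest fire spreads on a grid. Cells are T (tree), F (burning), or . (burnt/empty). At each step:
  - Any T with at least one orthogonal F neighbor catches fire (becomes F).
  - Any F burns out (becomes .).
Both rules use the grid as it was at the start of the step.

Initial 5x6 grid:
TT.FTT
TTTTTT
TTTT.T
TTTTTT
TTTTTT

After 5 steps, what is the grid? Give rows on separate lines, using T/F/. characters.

Step 1: 2 trees catch fire, 1 burn out
  TT..FT
  TTTFTT
  TTTT.T
  TTTTTT
  TTTTTT
Step 2: 4 trees catch fire, 2 burn out
  TT...F
  TTF.FT
  TTTF.T
  TTTTTT
  TTTTTT
Step 3: 4 trees catch fire, 4 burn out
  TT....
  TF...F
  TTF..T
  TTTFTT
  TTTTTT
Step 4: 7 trees catch fire, 4 burn out
  TF....
  F.....
  TF...F
  TTF.FT
  TTTFTT
Step 5: 6 trees catch fire, 7 burn out
  F.....
  ......
  F.....
  TF...F
  TTF.FT

F.....
......
F.....
TF...F
TTF.FT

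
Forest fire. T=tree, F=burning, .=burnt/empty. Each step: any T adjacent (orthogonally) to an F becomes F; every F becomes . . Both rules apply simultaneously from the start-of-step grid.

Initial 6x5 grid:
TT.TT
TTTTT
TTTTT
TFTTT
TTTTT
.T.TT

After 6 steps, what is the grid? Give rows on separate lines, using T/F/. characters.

Step 1: 4 trees catch fire, 1 burn out
  TT.TT
  TTTTT
  TFTTT
  F.FTT
  TFTTT
  .T.TT
Step 2: 7 trees catch fire, 4 burn out
  TT.TT
  TFTTT
  F.FTT
  ...FT
  F.FTT
  .F.TT
Step 3: 6 trees catch fire, 7 burn out
  TF.TT
  F.FTT
  ...FT
  ....F
  ...FT
  ...TT
Step 4: 5 trees catch fire, 6 burn out
  F..TT
  ...FT
  ....F
  .....
  ....F
  ...FT
Step 5: 3 trees catch fire, 5 burn out
  ...FT
  ....F
  .....
  .....
  .....
  ....F
Step 6: 1 trees catch fire, 3 burn out
  ....F
  .....
  .....
  .....
  .....
  .....

....F
.....
.....
.....
.....
.....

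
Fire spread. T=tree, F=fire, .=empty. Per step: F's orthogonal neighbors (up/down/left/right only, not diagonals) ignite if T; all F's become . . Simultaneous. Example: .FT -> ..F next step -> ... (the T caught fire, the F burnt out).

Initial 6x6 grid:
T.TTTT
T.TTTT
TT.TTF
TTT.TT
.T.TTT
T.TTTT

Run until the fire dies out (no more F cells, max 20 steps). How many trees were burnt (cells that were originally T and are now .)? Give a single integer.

Answer: 19

Derivation:
Step 1: +3 fires, +1 burnt (F count now 3)
Step 2: +5 fires, +3 burnt (F count now 5)
Step 3: +4 fires, +5 burnt (F count now 4)
Step 4: +4 fires, +4 burnt (F count now 4)
Step 5: +2 fires, +4 burnt (F count now 2)
Step 6: +1 fires, +2 burnt (F count now 1)
Step 7: +0 fires, +1 burnt (F count now 0)
Fire out after step 7
Initially T: 28, now '.': 27
Total burnt (originally-T cells now '.'): 19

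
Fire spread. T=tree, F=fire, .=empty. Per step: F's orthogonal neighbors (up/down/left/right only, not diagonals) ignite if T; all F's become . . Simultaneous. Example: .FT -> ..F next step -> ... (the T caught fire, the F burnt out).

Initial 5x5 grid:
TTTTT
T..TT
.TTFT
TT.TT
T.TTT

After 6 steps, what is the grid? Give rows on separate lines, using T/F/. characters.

Step 1: 4 trees catch fire, 1 burn out
  TTTTT
  T..FT
  .TF.F
  TT.FT
  T.TTT
Step 2: 5 trees catch fire, 4 burn out
  TTTFT
  T...F
  .F...
  TT..F
  T.TFT
Step 3: 5 trees catch fire, 5 burn out
  TTF.F
  T....
  .....
  TF...
  T.F.F
Step 4: 2 trees catch fire, 5 burn out
  TF...
  T....
  .....
  F....
  T....
Step 5: 2 trees catch fire, 2 burn out
  F....
  T....
  .....
  .....
  F....
Step 6: 1 trees catch fire, 2 burn out
  .....
  F....
  .....
  .....
  .....

.....
F....
.....
.....
.....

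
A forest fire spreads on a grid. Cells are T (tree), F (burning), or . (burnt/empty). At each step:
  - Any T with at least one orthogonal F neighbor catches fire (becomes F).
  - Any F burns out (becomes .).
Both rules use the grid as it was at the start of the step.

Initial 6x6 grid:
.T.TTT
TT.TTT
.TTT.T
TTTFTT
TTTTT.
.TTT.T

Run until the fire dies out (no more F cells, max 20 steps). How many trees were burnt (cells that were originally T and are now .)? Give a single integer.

Step 1: +4 fires, +1 burnt (F count now 4)
Step 2: +7 fires, +4 burnt (F count now 7)
Step 3: +7 fires, +7 burnt (F count now 7)
Step 4: +5 fires, +7 burnt (F count now 5)
Step 5: +3 fires, +5 burnt (F count now 3)
Step 6: +0 fires, +3 burnt (F count now 0)
Fire out after step 6
Initially T: 27, now '.': 35
Total burnt (originally-T cells now '.'): 26

Answer: 26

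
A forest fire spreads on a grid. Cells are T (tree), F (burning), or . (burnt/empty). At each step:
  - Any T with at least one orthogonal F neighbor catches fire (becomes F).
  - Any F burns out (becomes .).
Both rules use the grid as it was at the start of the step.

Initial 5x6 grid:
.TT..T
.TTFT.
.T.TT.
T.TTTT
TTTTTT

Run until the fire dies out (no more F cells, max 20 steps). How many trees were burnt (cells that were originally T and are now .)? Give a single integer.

Step 1: +3 fires, +1 burnt (F count now 3)
Step 2: +4 fires, +3 burnt (F count now 4)
Step 3: +5 fires, +4 burnt (F count now 5)
Step 4: +3 fires, +5 burnt (F count now 3)
Step 5: +2 fires, +3 burnt (F count now 2)
Step 6: +1 fires, +2 burnt (F count now 1)
Step 7: +1 fires, +1 burnt (F count now 1)
Step 8: +0 fires, +1 burnt (F count now 0)
Fire out after step 8
Initially T: 20, now '.': 29
Total burnt (originally-T cells now '.'): 19

Answer: 19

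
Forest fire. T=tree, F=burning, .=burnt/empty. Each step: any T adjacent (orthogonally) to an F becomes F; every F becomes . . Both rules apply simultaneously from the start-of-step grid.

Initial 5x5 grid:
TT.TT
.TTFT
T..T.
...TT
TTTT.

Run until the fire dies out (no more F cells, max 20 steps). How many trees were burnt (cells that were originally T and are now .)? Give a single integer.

Step 1: +4 fires, +1 burnt (F count now 4)
Step 2: +3 fires, +4 burnt (F count now 3)
Step 3: +3 fires, +3 burnt (F count now 3)
Step 4: +2 fires, +3 burnt (F count now 2)
Step 5: +1 fires, +2 burnt (F count now 1)
Step 6: +1 fires, +1 burnt (F count now 1)
Step 7: +0 fires, +1 burnt (F count now 0)
Fire out after step 7
Initially T: 15, now '.': 24
Total burnt (originally-T cells now '.'): 14

Answer: 14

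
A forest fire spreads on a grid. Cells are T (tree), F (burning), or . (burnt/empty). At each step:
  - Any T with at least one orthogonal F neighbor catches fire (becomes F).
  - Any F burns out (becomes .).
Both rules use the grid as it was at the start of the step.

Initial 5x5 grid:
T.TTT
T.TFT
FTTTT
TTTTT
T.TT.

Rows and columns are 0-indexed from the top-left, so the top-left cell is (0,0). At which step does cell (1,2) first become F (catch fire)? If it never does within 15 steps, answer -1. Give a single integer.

Step 1: cell (1,2)='F' (+7 fires, +2 burnt)
  -> target ignites at step 1
Step 2: cell (1,2)='.' (+8 fires, +7 burnt)
Step 3: cell (1,2)='.' (+3 fires, +8 burnt)
Step 4: cell (1,2)='.' (+1 fires, +3 burnt)
Step 5: cell (1,2)='.' (+0 fires, +1 burnt)
  fire out at step 5

1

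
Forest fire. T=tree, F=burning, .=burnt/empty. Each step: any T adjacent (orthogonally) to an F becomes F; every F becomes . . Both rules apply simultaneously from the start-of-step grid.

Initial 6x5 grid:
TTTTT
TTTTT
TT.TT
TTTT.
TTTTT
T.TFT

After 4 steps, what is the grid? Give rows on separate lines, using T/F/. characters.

Step 1: 3 trees catch fire, 1 burn out
  TTTTT
  TTTTT
  TT.TT
  TTTT.
  TTTFT
  T.F.F
Step 2: 3 trees catch fire, 3 burn out
  TTTTT
  TTTTT
  TT.TT
  TTTF.
  TTF.F
  T....
Step 3: 3 trees catch fire, 3 burn out
  TTTTT
  TTTTT
  TT.FT
  TTF..
  TF...
  T....
Step 4: 4 trees catch fire, 3 burn out
  TTTTT
  TTTFT
  TT..F
  TF...
  F....
  T....

TTTTT
TTTFT
TT..F
TF...
F....
T....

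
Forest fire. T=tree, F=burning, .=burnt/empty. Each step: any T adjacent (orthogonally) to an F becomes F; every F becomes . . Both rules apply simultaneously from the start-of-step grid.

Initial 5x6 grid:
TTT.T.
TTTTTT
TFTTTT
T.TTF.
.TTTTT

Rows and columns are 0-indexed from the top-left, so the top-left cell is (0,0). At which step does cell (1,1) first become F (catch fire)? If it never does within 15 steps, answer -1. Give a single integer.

Step 1: cell (1,1)='F' (+6 fires, +2 burnt)
  -> target ignites at step 1
Step 2: cell (1,1)='.' (+10 fires, +6 burnt)
Step 3: cell (1,1)='.' (+6 fires, +10 burnt)
Step 4: cell (1,1)='.' (+1 fires, +6 burnt)
Step 5: cell (1,1)='.' (+0 fires, +1 burnt)
  fire out at step 5

1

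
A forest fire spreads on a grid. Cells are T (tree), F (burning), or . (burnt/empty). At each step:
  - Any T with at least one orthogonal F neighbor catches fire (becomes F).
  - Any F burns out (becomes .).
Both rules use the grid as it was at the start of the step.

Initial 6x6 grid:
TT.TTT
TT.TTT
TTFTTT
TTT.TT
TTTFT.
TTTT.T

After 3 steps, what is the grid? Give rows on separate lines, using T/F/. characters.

Step 1: 6 trees catch fire, 2 burn out
  TT.TTT
  TT.TTT
  TF.FTT
  TTF.TT
  TTF.F.
  TTTF.T
Step 2: 8 trees catch fire, 6 burn out
  TT.TTT
  TF.FTT
  F...FT
  TF..FT
  TF....
  TTF..T
Step 3: 9 trees catch fire, 8 burn out
  TF.FTT
  F...FT
  .....F
  F....F
  F.....
  TF...T

TF.FTT
F...FT
.....F
F....F
F.....
TF...T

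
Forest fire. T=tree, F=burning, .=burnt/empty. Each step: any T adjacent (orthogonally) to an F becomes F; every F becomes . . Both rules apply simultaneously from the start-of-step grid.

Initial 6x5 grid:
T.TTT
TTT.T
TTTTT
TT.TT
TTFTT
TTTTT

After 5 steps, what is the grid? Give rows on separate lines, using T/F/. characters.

Step 1: 3 trees catch fire, 1 burn out
  T.TTT
  TTT.T
  TTTTT
  TT.TT
  TF.FT
  TTFTT
Step 2: 6 trees catch fire, 3 burn out
  T.TTT
  TTT.T
  TTTTT
  TF.FT
  F...F
  TF.FT
Step 3: 6 trees catch fire, 6 burn out
  T.TTT
  TTT.T
  TFTFT
  F...F
  .....
  F...F
Step 4: 4 trees catch fire, 6 burn out
  T.TTT
  TFT.T
  F.F.F
  .....
  .....
  .....
Step 5: 3 trees catch fire, 4 burn out
  T.TTT
  F.F.F
  .....
  .....
  .....
  .....

T.TTT
F.F.F
.....
.....
.....
.....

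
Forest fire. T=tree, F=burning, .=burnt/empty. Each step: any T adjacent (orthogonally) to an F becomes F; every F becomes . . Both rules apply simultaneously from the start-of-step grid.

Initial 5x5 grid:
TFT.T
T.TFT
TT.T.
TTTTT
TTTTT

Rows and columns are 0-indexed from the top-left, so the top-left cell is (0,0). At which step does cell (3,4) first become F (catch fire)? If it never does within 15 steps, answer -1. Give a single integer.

Step 1: cell (3,4)='T' (+5 fires, +2 burnt)
Step 2: cell (3,4)='T' (+3 fires, +5 burnt)
Step 3: cell (3,4)='F' (+4 fires, +3 burnt)
  -> target ignites at step 3
Step 4: cell (3,4)='.' (+5 fires, +4 burnt)
Step 5: cell (3,4)='.' (+2 fires, +5 burnt)
Step 6: cell (3,4)='.' (+0 fires, +2 burnt)
  fire out at step 6

3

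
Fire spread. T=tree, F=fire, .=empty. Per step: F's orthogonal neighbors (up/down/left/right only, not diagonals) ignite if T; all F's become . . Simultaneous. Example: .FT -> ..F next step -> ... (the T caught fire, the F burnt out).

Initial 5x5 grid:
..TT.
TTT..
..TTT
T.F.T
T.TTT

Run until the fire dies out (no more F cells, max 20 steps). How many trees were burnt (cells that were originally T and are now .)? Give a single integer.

Step 1: +2 fires, +1 burnt (F count now 2)
Step 2: +3 fires, +2 burnt (F count now 3)
Step 3: +4 fires, +3 burnt (F count now 4)
Step 4: +3 fires, +4 burnt (F count now 3)
Step 5: +0 fires, +3 burnt (F count now 0)
Fire out after step 5
Initially T: 14, now '.': 23
Total burnt (originally-T cells now '.'): 12

Answer: 12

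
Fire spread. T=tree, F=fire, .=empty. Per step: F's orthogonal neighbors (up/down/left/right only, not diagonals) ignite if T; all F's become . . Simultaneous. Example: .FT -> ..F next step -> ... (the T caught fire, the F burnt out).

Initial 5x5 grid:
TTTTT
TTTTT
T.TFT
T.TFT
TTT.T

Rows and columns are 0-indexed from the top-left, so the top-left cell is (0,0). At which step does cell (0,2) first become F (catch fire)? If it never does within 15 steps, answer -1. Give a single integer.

Step 1: cell (0,2)='T' (+5 fires, +2 burnt)
Step 2: cell (0,2)='T' (+5 fires, +5 burnt)
Step 3: cell (0,2)='F' (+4 fires, +5 burnt)
  -> target ignites at step 3
Step 4: cell (0,2)='.' (+3 fires, +4 burnt)
Step 5: cell (0,2)='.' (+3 fires, +3 burnt)
Step 6: cell (0,2)='.' (+0 fires, +3 burnt)
  fire out at step 6

3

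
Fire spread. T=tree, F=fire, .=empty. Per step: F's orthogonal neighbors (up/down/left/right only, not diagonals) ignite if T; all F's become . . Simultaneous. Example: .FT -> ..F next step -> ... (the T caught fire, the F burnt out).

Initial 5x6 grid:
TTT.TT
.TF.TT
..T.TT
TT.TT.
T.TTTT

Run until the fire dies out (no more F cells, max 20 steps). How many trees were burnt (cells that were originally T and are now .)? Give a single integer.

Step 1: +3 fires, +1 burnt (F count now 3)
Step 2: +1 fires, +3 burnt (F count now 1)
Step 3: +1 fires, +1 burnt (F count now 1)
Step 4: +0 fires, +1 burnt (F count now 0)
Fire out after step 4
Initially T: 20, now '.': 15
Total burnt (originally-T cells now '.'): 5

Answer: 5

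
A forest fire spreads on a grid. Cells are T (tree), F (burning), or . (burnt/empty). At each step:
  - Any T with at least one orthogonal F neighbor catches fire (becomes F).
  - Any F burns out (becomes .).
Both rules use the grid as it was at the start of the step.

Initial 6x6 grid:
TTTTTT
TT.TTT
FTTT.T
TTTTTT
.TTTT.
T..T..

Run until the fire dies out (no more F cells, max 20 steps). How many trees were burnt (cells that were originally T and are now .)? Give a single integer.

Step 1: +3 fires, +1 burnt (F count now 3)
Step 2: +4 fires, +3 burnt (F count now 4)
Step 3: +4 fires, +4 burnt (F count now 4)
Step 4: +4 fires, +4 burnt (F count now 4)
Step 5: +4 fires, +4 burnt (F count now 4)
Step 6: +5 fires, +4 burnt (F count now 5)
Step 7: +2 fires, +5 burnt (F count now 2)
Step 8: +0 fires, +2 burnt (F count now 0)
Fire out after step 8
Initially T: 27, now '.': 35
Total burnt (originally-T cells now '.'): 26

Answer: 26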